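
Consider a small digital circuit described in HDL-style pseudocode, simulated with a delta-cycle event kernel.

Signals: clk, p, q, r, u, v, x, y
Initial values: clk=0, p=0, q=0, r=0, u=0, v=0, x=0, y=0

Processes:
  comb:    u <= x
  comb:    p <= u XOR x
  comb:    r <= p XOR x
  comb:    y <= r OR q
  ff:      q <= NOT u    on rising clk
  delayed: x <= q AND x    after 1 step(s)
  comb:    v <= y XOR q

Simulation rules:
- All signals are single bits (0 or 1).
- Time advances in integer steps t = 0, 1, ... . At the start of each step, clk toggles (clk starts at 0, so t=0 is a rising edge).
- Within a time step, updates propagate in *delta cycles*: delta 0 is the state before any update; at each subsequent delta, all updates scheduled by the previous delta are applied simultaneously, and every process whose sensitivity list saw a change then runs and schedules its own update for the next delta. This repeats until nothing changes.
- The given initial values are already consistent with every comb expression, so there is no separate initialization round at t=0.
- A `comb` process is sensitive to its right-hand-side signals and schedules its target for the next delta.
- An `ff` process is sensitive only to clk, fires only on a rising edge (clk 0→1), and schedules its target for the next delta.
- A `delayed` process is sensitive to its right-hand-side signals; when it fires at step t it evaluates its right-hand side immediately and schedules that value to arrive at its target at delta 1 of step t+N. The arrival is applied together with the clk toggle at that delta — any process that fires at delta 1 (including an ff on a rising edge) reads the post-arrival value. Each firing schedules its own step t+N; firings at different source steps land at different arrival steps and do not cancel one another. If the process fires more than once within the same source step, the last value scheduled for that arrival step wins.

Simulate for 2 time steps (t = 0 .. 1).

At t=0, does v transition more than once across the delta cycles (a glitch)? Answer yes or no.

yes

t0.Δ0 clk=0 x=0 y=0 v=0 q=0 p=0 r=0 u=0
t0.Δ1 clk=1 x=0 y=0 v=0 q=0 p=0 r=0 u=0
t0.Δ2 clk=1 x=0 y=0 v=0 q=1 p=0 r=0 u=0
t0.Δ3 clk=1 x=0 y=1 v=1 q=1 p=0 r=0 u=0
t0.Δ4 clk=1 x=0 y=1 v=0 q=1 p=0 r=0 u=0
t1.Δ0 clk=1 x=0 y=1 v=0 q=1 p=0 r=0 u=0
t1.Δ1 clk=0 x=0 y=1 v=0 q=1 p=0 r=0 u=0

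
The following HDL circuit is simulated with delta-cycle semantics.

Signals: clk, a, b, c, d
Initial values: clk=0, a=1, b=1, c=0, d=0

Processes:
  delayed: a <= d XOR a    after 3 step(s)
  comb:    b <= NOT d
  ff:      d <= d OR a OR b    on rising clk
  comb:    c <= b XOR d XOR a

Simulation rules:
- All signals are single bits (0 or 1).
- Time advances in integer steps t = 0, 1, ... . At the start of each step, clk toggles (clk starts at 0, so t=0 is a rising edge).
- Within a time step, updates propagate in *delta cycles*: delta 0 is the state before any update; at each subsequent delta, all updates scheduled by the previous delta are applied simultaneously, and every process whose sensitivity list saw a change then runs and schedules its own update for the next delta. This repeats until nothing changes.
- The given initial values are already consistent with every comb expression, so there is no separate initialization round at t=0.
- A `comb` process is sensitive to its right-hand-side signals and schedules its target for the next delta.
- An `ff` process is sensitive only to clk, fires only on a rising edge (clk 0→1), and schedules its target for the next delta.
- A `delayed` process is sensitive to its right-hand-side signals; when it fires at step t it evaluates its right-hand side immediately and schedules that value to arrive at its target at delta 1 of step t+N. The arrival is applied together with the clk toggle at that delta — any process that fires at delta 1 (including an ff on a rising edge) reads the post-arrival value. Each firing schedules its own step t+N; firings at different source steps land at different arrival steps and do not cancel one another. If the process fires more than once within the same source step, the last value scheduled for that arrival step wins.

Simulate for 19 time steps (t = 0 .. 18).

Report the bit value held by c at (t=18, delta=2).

0

t=0 Δ0: clk=0 c=0 d=0 b=1 a=1
  Δ1: clk:0→1
  Δ2: d:0→1
  Δ3: c:0→1, b:1→0
  Δ4: c:1→0
  (4Δ to stable)
t=1 Δ0: clk=1 c=0 d=1 b=0 a=1
  Δ1: clk:1→0
  (1Δ to stable)
t=2 Δ0: clk=0 c=0 d=1 b=0 a=1
  Δ1: clk:0→1
  (1Δ to stable)
t=3 Δ0: clk=1 c=0 d=1 b=0 a=1
  Δ1: clk:1→0, a:1→0
  Δ2: c:0→1
  (2Δ to stable)
t=4 Δ0: clk=0 c=1 d=1 b=0 a=0
  Δ1: clk:0→1
  (1Δ to stable)
t=5 Δ0: clk=1 c=1 d=1 b=0 a=0
  Δ1: clk:1→0
  (1Δ to stable)
t=6 Δ0: clk=0 c=1 d=1 b=0 a=0
  Δ1: clk:0→1, a:0→1
  Δ2: c:1→0
  (2Δ to stable)
t=7 Δ0: clk=1 c=0 d=1 b=0 a=1
  Δ1: clk:1→0
  (1Δ to stable)
t=8 Δ0: clk=0 c=0 d=1 b=0 a=1
  Δ1: clk:0→1
  (1Δ to stable)
t=9 Δ0: clk=1 c=0 d=1 b=0 a=1
  Δ1: clk:1→0, a:1→0
  Δ2: c:0→1
  (2Δ to stable)
t=10 Δ0: clk=0 c=1 d=1 b=0 a=0
  Δ1: clk:0→1
  (1Δ to stable)
t=11 Δ0: clk=1 c=1 d=1 b=0 a=0
  Δ1: clk:1→0
  (1Δ to stable)
t=12 Δ0: clk=0 c=1 d=1 b=0 a=0
  Δ1: clk:0→1, a:0→1
  Δ2: c:1→0
  (2Δ to stable)
t=13 Δ0: clk=1 c=0 d=1 b=0 a=1
  Δ1: clk:1→0
  (1Δ to stable)
t=14 Δ0: clk=0 c=0 d=1 b=0 a=1
  Δ1: clk:0→1
  (1Δ to stable)
t=15 Δ0: clk=1 c=0 d=1 b=0 a=1
  Δ1: clk:1→0, a:1→0
  Δ2: c:0→1
  (2Δ to stable)
t=16 Δ0: clk=0 c=1 d=1 b=0 a=0
  Δ1: clk:0→1
  (1Δ to stable)
t=17 Δ0: clk=1 c=1 d=1 b=0 a=0
  Δ1: clk:1→0
  (1Δ to stable)
t=18 Δ0: clk=0 c=1 d=1 b=0 a=0
  Δ1: clk:0→1, a:0→1
  Δ2: c:1→0
  (2Δ to stable)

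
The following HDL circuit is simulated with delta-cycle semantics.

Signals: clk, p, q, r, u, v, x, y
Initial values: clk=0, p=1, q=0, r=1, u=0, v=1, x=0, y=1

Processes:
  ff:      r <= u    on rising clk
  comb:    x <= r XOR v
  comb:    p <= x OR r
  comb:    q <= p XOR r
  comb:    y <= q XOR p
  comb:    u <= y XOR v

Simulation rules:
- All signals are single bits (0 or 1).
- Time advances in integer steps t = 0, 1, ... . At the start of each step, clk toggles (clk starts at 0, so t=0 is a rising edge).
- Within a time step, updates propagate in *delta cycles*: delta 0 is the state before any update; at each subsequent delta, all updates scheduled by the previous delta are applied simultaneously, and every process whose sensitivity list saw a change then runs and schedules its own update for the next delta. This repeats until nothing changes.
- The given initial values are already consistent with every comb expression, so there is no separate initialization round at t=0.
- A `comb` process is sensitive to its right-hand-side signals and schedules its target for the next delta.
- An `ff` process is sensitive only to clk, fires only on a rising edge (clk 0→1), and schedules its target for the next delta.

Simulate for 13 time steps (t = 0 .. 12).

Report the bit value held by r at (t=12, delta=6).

[bits: v,u,y,clk,q,p,x,r]
t=0: Δ0=10100101 Δ1=10110101 Δ2=10110100 Δ3=10111010 Δ4=10110110 Δ5=10111110 Δ6=10011110 Δ7=11011110 | 7Δ
t=1: Δ0=11011110 Δ1=11001110 | 1Δ
t=2: Δ0=11001110 Δ1=11011110 Δ2=11011111 Δ3=11010101 Δ4=11110101 Δ5=10110101 | 5Δ
t=3: Δ0=10110101 Δ1=10100101 | 1Δ
t=4: Δ0=10100101 Δ1=10110101 Δ2=10110100 Δ3=10111010 Δ4=10110110 Δ5=10111110 Δ6=10011110 Δ7=11011110 | 7Δ
t=5: Δ0=11011110 Δ1=11001110 | 1Δ
t=6: Δ0=11001110 Δ1=11011110 Δ2=11011111 Δ3=11010101 Δ4=11110101 Δ5=10110101 | 5Δ
t=7: Δ0=10110101 Δ1=10100101 | 1Δ
t=8: Δ0=10100101 Δ1=10110101 Δ2=10110100 Δ3=10111010 Δ4=10110110 Δ5=10111110 Δ6=10011110 Δ7=11011110 | 7Δ
t=9: Δ0=11011110 Δ1=11001110 | 1Δ
t=10: Δ0=11001110 Δ1=11011110 Δ2=11011111 Δ3=11010101 Δ4=11110101 Δ5=10110101 | 5Δ
t=11: Δ0=10110101 Δ1=10100101 | 1Δ
t=12: Δ0=10100101 Δ1=10110101 Δ2=10110100 Δ3=10111010 Δ4=10110110 Δ5=10111110 Δ6=10011110 Δ7=11011110 | 7Δ

0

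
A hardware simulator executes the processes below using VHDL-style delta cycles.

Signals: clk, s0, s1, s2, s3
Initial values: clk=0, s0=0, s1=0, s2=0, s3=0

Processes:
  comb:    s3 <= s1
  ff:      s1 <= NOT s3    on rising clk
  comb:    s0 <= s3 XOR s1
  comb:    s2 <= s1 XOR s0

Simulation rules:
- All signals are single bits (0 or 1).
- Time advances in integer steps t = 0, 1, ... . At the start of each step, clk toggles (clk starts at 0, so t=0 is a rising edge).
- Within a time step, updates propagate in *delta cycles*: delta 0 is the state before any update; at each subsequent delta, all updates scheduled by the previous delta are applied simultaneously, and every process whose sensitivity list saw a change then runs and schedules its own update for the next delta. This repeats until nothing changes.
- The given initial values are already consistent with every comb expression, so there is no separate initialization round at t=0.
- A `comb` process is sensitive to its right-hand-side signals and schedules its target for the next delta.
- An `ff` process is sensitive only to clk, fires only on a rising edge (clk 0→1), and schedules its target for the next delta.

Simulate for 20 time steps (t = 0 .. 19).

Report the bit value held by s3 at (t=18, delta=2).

1

[bits: s0,s2,s3,s1,clk]
t=0: Δ0=00000 Δ1=00001 Δ2=00011 Δ3=11111 Δ4=00111 Δ5=01111 | 5Δ
t=1: Δ0=01111 Δ1=01110 | 1Δ
t=2: Δ0=01110 Δ1=01111 Δ2=01101 Δ3=10001 Δ4=01001 Δ5=00001 | 5Δ
t=3: Δ0=00001 Δ1=00000 | 1Δ
t=4: Δ0=00000 Δ1=00001 Δ2=00011 Δ3=11111 Δ4=00111 Δ5=01111 | 5Δ
t=5: Δ0=01111 Δ1=01110 | 1Δ
t=6: Δ0=01110 Δ1=01111 Δ2=01101 Δ3=10001 Δ4=01001 Δ5=00001 | 5Δ
t=7: Δ0=00001 Δ1=00000 | 1Δ
t=8: Δ0=00000 Δ1=00001 Δ2=00011 Δ3=11111 Δ4=00111 Δ5=01111 | 5Δ
t=9: Δ0=01111 Δ1=01110 | 1Δ
t=10: Δ0=01110 Δ1=01111 Δ2=01101 Δ3=10001 Δ4=01001 Δ5=00001 | 5Δ
t=11: Δ0=00001 Δ1=00000 | 1Δ
t=12: Δ0=00000 Δ1=00001 Δ2=00011 Δ3=11111 Δ4=00111 Δ5=01111 | 5Δ
t=13: Δ0=01111 Δ1=01110 | 1Δ
t=14: Δ0=01110 Δ1=01111 Δ2=01101 Δ3=10001 Δ4=01001 Δ5=00001 | 5Δ
t=15: Δ0=00001 Δ1=00000 | 1Δ
t=16: Δ0=00000 Δ1=00001 Δ2=00011 Δ3=11111 Δ4=00111 Δ5=01111 | 5Δ
t=17: Δ0=01111 Δ1=01110 | 1Δ
t=18: Δ0=01110 Δ1=01111 Δ2=01101 Δ3=10001 Δ4=01001 Δ5=00001 | 5Δ
t=19: Δ0=00001 Δ1=00000 | 1Δ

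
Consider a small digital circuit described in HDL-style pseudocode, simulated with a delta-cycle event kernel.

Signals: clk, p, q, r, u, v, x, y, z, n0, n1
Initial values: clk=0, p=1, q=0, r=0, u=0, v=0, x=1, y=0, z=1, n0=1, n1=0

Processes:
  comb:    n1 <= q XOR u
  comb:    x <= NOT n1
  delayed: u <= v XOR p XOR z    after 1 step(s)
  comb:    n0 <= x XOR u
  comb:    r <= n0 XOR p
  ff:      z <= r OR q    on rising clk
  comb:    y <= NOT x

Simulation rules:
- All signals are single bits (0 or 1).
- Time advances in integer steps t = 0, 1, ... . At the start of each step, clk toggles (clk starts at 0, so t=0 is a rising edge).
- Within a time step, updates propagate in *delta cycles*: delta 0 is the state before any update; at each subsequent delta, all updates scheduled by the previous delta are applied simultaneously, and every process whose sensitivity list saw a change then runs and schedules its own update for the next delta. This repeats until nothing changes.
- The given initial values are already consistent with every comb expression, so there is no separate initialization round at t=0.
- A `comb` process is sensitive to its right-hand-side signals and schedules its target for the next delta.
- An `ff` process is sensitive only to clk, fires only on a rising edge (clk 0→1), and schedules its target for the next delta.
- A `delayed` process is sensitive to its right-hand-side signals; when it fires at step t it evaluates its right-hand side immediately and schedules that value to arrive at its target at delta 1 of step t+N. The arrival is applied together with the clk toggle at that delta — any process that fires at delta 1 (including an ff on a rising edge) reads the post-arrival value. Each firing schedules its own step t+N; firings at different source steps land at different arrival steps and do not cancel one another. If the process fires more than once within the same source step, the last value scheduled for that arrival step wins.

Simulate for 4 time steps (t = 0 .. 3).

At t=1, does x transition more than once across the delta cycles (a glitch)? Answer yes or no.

[bits: x,n1,u,v,y,r,n0,q,clk,z,p]
t=0: Δ0=10000010011 Δ1=10000010111 Δ2=10000010101 | 2Δ
t=1: Δ0=10000010101 Δ1=10100010001 Δ2=11100000001 Δ3=01100100001 Δ4=01101110001 Δ5=01101010001 | 5Δ
t=2: Δ0=01101010001 Δ1=01101010101 | 1Δ
t=3: Δ0=01101010101 Δ1=01101010001 | 1Δ

no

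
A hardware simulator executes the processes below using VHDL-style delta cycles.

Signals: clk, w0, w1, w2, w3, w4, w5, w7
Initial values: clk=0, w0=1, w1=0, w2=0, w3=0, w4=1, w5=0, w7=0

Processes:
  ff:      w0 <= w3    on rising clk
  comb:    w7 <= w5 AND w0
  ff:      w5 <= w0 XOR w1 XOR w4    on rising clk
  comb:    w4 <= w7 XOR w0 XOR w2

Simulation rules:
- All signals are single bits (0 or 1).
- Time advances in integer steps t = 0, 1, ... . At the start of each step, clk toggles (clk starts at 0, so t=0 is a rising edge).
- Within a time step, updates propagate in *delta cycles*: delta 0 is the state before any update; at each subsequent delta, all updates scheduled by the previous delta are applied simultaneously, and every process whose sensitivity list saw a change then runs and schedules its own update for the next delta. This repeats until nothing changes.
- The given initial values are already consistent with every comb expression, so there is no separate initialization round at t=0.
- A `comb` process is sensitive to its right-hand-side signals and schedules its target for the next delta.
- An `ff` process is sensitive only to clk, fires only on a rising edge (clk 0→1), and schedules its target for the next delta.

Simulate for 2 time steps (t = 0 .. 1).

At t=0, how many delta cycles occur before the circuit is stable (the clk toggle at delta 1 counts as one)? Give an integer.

3

t=0 Δ0: clk=0 w2=0 w5=0 w1=0 w7=0 w4=1 w0=1 w3=0
  Δ1: clk:0→1
  Δ2: w0:1→0
  Δ3: w4:1→0
  (3Δ to stable)
t=1 Δ0: clk=1 w2=0 w5=0 w1=0 w7=0 w4=0 w0=0 w3=0
  Δ1: clk:1→0
  (1Δ to stable)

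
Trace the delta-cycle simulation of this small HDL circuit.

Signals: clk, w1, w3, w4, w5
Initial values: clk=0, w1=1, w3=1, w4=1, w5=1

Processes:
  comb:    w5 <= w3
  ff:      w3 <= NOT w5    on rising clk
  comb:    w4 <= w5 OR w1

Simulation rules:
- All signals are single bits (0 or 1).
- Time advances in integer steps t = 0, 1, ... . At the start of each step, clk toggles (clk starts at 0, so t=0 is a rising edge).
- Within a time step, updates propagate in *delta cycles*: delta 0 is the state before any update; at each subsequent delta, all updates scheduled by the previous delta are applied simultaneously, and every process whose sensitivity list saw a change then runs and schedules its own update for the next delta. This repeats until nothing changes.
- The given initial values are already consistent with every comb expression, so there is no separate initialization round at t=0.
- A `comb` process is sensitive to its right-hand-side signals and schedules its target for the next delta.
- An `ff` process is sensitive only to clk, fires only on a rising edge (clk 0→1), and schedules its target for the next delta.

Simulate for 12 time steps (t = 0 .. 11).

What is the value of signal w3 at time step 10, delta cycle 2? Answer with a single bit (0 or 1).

t0.Δ0 w3=1 w5=1 w1=1 clk=0 w4=1
t0.Δ1 w3=1 w5=1 w1=1 clk=1 w4=1
t0.Δ2 w3=0 w5=1 w1=1 clk=1 w4=1
t0.Δ3 w3=0 w5=0 w1=1 clk=1 w4=1
t1.Δ0 w3=0 w5=0 w1=1 clk=1 w4=1
t1.Δ1 w3=0 w5=0 w1=1 clk=0 w4=1
t2.Δ0 w3=0 w5=0 w1=1 clk=0 w4=1
t2.Δ1 w3=0 w5=0 w1=1 clk=1 w4=1
t2.Δ2 w3=1 w5=0 w1=1 clk=1 w4=1
t2.Δ3 w3=1 w5=1 w1=1 clk=1 w4=1
t3.Δ0 w3=1 w5=1 w1=1 clk=1 w4=1
t3.Δ1 w3=1 w5=1 w1=1 clk=0 w4=1
t4.Δ0 w3=1 w5=1 w1=1 clk=0 w4=1
t4.Δ1 w3=1 w5=1 w1=1 clk=1 w4=1
t4.Δ2 w3=0 w5=1 w1=1 clk=1 w4=1
t4.Δ3 w3=0 w5=0 w1=1 clk=1 w4=1
t5.Δ0 w3=0 w5=0 w1=1 clk=1 w4=1
t5.Δ1 w3=0 w5=0 w1=1 clk=0 w4=1
t6.Δ0 w3=0 w5=0 w1=1 clk=0 w4=1
t6.Δ1 w3=0 w5=0 w1=1 clk=1 w4=1
t6.Δ2 w3=1 w5=0 w1=1 clk=1 w4=1
t6.Δ3 w3=1 w5=1 w1=1 clk=1 w4=1
t7.Δ0 w3=1 w5=1 w1=1 clk=1 w4=1
t7.Δ1 w3=1 w5=1 w1=1 clk=0 w4=1
t8.Δ0 w3=1 w5=1 w1=1 clk=0 w4=1
t8.Δ1 w3=1 w5=1 w1=1 clk=1 w4=1
t8.Δ2 w3=0 w5=1 w1=1 clk=1 w4=1
t8.Δ3 w3=0 w5=0 w1=1 clk=1 w4=1
t9.Δ0 w3=0 w5=0 w1=1 clk=1 w4=1
t9.Δ1 w3=0 w5=0 w1=1 clk=0 w4=1
t10.Δ0 w3=0 w5=0 w1=1 clk=0 w4=1
t10.Δ1 w3=0 w5=0 w1=1 clk=1 w4=1
t10.Δ2 w3=1 w5=0 w1=1 clk=1 w4=1
t10.Δ3 w3=1 w5=1 w1=1 clk=1 w4=1
t11.Δ0 w3=1 w5=1 w1=1 clk=1 w4=1
t11.Δ1 w3=1 w5=1 w1=1 clk=0 w4=1

1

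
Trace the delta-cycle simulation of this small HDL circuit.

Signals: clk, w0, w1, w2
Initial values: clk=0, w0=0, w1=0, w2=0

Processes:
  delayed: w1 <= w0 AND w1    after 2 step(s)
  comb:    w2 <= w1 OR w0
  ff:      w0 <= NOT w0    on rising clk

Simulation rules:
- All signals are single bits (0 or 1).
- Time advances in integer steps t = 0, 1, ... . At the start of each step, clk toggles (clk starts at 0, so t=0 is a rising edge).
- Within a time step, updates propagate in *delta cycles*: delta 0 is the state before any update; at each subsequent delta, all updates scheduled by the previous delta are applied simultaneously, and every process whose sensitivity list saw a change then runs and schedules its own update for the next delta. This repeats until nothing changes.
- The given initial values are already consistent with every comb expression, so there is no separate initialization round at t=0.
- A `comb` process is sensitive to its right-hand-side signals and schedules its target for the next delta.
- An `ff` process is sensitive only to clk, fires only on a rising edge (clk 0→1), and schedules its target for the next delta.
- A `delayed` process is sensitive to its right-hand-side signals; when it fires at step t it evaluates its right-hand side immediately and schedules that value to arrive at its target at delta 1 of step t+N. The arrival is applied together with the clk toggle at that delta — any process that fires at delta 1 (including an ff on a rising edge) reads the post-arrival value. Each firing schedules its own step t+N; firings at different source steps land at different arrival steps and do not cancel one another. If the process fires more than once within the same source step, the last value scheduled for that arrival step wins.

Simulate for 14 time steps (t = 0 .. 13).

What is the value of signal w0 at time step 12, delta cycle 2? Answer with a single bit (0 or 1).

1

t0.Δ0 w2=0 w0=0 w1=0 clk=0
t0.Δ1 w2=0 w0=0 w1=0 clk=1
t0.Δ2 w2=0 w0=1 w1=0 clk=1
t0.Δ3 w2=1 w0=1 w1=0 clk=1
t1.Δ0 w2=1 w0=1 w1=0 clk=1
t1.Δ1 w2=1 w0=1 w1=0 clk=0
t2.Δ0 w2=1 w0=1 w1=0 clk=0
t2.Δ1 w2=1 w0=1 w1=0 clk=1
t2.Δ2 w2=1 w0=0 w1=0 clk=1
t2.Δ3 w2=0 w0=0 w1=0 clk=1
t3.Δ0 w2=0 w0=0 w1=0 clk=1
t3.Δ1 w2=0 w0=0 w1=0 clk=0
t4.Δ0 w2=0 w0=0 w1=0 clk=0
t4.Δ1 w2=0 w0=0 w1=0 clk=1
t4.Δ2 w2=0 w0=1 w1=0 clk=1
t4.Δ3 w2=1 w0=1 w1=0 clk=1
t5.Δ0 w2=1 w0=1 w1=0 clk=1
t5.Δ1 w2=1 w0=1 w1=0 clk=0
t6.Δ0 w2=1 w0=1 w1=0 clk=0
t6.Δ1 w2=1 w0=1 w1=0 clk=1
t6.Δ2 w2=1 w0=0 w1=0 clk=1
t6.Δ3 w2=0 w0=0 w1=0 clk=1
t7.Δ0 w2=0 w0=0 w1=0 clk=1
t7.Δ1 w2=0 w0=0 w1=0 clk=0
t8.Δ0 w2=0 w0=0 w1=0 clk=0
t8.Δ1 w2=0 w0=0 w1=0 clk=1
t8.Δ2 w2=0 w0=1 w1=0 clk=1
t8.Δ3 w2=1 w0=1 w1=0 clk=1
t9.Δ0 w2=1 w0=1 w1=0 clk=1
t9.Δ1 w2=1 w0=1 w1=0 clk=0
t10.Δ0 w2=1 w0=1 w1=0 clk=0
t10.Δ1 w2=1 w0=1 w1=0 clk=1
t10.Δ2 w2=1 w0=0 w1=0 clk=1
t10.Δ3 w2=0 w0=0 w1=0 clk=1
t11.Δ0 w2=0 w0=0 w1=0 clk=1
t11.Δ1 w2=0 w0=0 w1=0 clk=0
t12.Δ0 w2=0 w0=0 w1=0 clk=0
t12.Δ1 w2=0 w0=0 w1=0 clk=1
t12.Δ2 w2=0 w0=1 w1=0 clk=1
t12.Δ3 w2=1 w0=1 w1=0 clk=1
t13.Δ0 w2=1 w0=1 w1=0 clk=1
t13.Δ1 w2=1 w0=1 w1=0 clk=0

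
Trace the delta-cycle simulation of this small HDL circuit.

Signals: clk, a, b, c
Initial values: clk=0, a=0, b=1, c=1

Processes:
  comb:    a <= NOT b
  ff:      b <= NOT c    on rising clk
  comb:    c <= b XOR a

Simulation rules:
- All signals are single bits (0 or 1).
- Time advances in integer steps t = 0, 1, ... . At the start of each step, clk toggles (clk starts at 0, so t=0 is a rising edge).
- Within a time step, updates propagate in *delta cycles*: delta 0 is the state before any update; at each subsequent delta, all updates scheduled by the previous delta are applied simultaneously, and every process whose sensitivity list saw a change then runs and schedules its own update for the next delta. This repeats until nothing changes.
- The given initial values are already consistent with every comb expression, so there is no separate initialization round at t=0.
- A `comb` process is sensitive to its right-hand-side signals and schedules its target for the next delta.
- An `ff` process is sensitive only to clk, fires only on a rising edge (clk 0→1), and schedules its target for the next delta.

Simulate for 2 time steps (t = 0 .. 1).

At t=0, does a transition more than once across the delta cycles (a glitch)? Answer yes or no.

t=0 Δ0: clk=0 c=1 a=0 b=1
  Δ1: clk:0→1
  Δ2: b:1→0
  Δ3: c:1→0, a:0→1
  Δ4: c:0→1
  (4Δ to stable)
t=1 Δ0: clk=1 c=1 a=1 b=0
  Δ1: clk:1→0
  (1Δ to stable)

no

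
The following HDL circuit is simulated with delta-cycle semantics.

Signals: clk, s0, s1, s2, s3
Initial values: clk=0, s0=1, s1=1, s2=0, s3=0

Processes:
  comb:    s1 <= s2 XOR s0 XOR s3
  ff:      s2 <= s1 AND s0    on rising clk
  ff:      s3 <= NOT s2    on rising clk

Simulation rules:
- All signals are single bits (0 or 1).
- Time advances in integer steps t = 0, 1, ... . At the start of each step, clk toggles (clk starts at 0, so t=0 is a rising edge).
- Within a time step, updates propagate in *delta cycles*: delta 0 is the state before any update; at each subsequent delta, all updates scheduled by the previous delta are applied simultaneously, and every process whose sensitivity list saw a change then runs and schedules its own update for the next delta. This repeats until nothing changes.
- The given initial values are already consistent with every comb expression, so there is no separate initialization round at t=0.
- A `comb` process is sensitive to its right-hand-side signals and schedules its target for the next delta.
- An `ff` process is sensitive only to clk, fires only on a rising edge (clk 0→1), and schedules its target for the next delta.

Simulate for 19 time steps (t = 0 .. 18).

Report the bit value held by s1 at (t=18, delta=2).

1

[bits: s2,s0,s1,clk,s3]
t=0: Δ0=01100 Δ1=01110 Δ2=11111 | 2Δ
t=1: Δ0=11111 Δ1=11101 | 1Δ
t=2: Δ0=11101 Δ1=11111 Δ2=11110 Δ3=11010 | 3Δ
t=3: Δ0=11010 Δ1=11000 | 1Δ
t=4: Δ0=11000 Δ1=11010 Δ2=01010 Δ3=01110 | 3Δ
t=5: Δ0=01110 Δ1=01100 | 1Δ
t=6: Δ0=01100 Δ1=01110 Δ2=11111 | 2Δ
t=7: Δ0=11111 Δ1=11101 | 1Δ
t=8: Δ0=11101 Δ1=11111 Δ2=11110 Δ3=11010 | 3Δ
t=9: Δ0=11010 Δ1=11000 | 1Δ
t=10: Δ0=11000 Δ1=11010 Δ2=01010 Δ3=01110 | 3Δ
t=11: Δ0=01110 Δ1=01100 | 1Δ
t=12: Δ0=01100 Δ1=01110 Δ2=11111 | 2Δ
t=13: Δ0=11111 Δ1=11101 | 1Δ
t=14: Δ0=11101 Δ1=11111 Δ2=11110 Δ3=11010 | 3Δ
t=15: Δ0=11010 Δ1=11000 | 1Δ
t=16: Δ0=11000 Δ1=11010 Δ2=01010 Δ3=01110 | 3Δ
t=17: Δ0=01110 Δ1=01100 | 1Δ
t=18: Δ0=01100 Δ1=01110 Δ2=11111 | 2Δ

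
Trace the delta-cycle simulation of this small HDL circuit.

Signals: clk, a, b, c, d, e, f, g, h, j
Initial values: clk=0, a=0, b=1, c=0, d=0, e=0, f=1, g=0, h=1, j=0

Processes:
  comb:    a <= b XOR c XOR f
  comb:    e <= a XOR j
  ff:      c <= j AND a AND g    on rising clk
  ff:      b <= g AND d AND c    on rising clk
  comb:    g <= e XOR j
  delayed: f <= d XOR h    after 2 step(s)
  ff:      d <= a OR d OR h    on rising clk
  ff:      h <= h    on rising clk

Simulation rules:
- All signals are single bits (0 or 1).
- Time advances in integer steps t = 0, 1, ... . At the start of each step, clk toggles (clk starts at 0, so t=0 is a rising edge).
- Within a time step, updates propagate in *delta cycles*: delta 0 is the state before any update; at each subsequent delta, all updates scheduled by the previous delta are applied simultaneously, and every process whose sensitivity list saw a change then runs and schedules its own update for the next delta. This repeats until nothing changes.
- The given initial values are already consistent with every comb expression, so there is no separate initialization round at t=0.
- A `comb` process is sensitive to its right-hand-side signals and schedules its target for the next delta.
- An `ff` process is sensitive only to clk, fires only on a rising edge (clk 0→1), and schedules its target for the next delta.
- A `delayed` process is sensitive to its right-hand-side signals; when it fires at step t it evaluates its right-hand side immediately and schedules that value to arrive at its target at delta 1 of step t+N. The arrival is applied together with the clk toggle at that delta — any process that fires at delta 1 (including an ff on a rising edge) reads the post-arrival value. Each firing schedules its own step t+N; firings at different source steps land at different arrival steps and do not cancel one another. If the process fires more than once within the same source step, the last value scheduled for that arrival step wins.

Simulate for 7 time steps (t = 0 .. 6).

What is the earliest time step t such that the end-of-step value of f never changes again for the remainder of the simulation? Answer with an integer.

t=0 Δ0: e=0 c=0 a=0 g=0 clk=0 j=0 f=1 h=1 b=1 d=0
  Δ1: clk:0→1
  Δ2: b:1→0, d:0→1
  Δ3: a:0→1
  Δ4: e:0→1
  Δ5: g:0→1
  (5Δ to stable)
t=1 Δ0: e=1 c=0 a=1 g=1 clk=1 j=0 f=1 h=1 b=0 d=1
  Δ1: clk:1→0
  (1Δ to stable)
t=2 Δ0: e=1 c=0 a=1 g=1 clk=0 j=0 f=1 h=1 b=0 d=1
  Δ1: clk:0→1, f:1→0
  Δ2: a:1→0
  Δ3: e:1→0
  Δ4: g:1→0
  (4Δ to stable)
t=3 Δ0: e=0 c=0 a=0 g=0 clk=1 j=0 f=0 h=1 b=0 d=1
  Δ1: clk:1→0
  (1Δ to stable)
t=4 Δ0: e=0 c=0 a=0 g=0 clk=0 j=0 f=0 h=1 b=0 d=1
  Δ1: clk:0→1
  (1Δ to stable)
t=5 Δ0: e=0 c=0 a=0 g=0 clk=1 j=0 f=0 h=1 b=0 d=1
  Δ1: clk:1→0
  (1Δ to stable)
t=6 Δ0: e=0 c=0 a=0 g=0 clk=0 j=0 f=0 h=1 b=0 d=1
  Δ1: clk:0→1
  (1Δ to stable)

2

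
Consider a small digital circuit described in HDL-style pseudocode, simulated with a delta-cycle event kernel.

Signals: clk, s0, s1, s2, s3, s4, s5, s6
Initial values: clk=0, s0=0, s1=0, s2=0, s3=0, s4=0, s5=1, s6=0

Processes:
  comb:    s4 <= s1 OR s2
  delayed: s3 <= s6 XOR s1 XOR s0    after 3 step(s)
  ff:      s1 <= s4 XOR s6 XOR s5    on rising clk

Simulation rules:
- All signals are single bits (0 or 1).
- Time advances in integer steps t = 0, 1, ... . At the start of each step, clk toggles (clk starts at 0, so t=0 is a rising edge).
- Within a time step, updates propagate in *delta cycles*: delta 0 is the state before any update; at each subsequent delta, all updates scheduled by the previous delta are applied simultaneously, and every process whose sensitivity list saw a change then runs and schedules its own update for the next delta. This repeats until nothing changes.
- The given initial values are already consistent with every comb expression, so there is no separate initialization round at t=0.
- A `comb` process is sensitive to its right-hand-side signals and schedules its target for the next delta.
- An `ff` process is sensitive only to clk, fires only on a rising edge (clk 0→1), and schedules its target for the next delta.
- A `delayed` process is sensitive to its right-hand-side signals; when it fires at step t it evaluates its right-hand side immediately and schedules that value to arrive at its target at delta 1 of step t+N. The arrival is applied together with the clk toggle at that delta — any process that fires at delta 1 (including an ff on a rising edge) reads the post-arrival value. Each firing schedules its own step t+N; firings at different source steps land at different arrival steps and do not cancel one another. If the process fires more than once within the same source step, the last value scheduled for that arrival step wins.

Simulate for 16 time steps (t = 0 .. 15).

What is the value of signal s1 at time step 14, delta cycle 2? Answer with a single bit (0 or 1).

0

t0.Δ0 clk=0 s5=1 s0=0 s6=0 s2=0 s4=0 s1=0 s3=0
t0.Δ1 clk=1 s5=1 s0=0 s6=0 s2=0 s4=0 s1=0 s3=0
t0.Δ2 clk=1 s5=1 s0=0 s6=0 s2=0 s4=0 s1=1 s3=0
t0.Δ3 clk=1 s5=1 s0=0 s6=0 s2=0 s4=1 s1=1 s3=0
t1.Δ0 clk=1 s5=1 s0=0 s6=0 s2=0 s4=1 s1=1 s3=0
t1.Δ1 clk=0 s5=1 s0=0 s6=0 s2=0 s4=1 s1=1 s3=0
t2.Δ0 clk=0 s5=1 s0=0 s6=0 s2=0 s4=1 s1=1 s3=0
t2.Δ1 clk=1 s5=1 s0=0 s6=0 s2=0 s4=1 s1=1 s3=0
t2.Δ2 clk=1 s5=1 s0=0 s6=0 s2=0 s4=1 s1=0 s3=0
t2.Δ3 clk=1 s5=1 s0=0 s6=0 s2=0 s4=0 s1=0 s3=0
t3.Δ0 clk=1 s5=1 s0=0 s6=0 s2=0 s4=0 s1=0 s3=0
t3.Δ1 clk=0 s5=1 s0=0 s6=0 s2=0 s4=0 s1=0 s3=1
t4.Δ0 clk=0 s5=1 s0=0 s6=0 s2=0 s4=0 s1=0 s3=1
t4.Δ1 clk=1 s5=1 s0=0 s6=0 s2=0 s4=0 s1=0 s3=1
t4.Δ2 clk=1 s5=1 s0=0 s6=0 s2=0 s4=0 s1=1 s3=1
t4.Δ3 clk=1 s5=1 s0=0 s6=0 s2=0 s4=1 s1=1 s3=1
t5.Δ0 clk=1 s5=1 s0=0 s6=0 s2=0 s4=1 s1=1 s3=1
t5.Δ1 clk=0 s5=1 s0=0 s6=0 s2=0 s4=1 s1=1 s3=0
t6.Δ0 clk=0 s5=1 s0=0 s6=0 s2=0 s4=1 s1=1 s3=0
t6.Δ1 clk=1 s5=1 s0=0 s6=0 s2=0 s4=1 s1=1 s3=0
t6.Δ2 clk=1 s5=1 s0=0 s6=0 s2=0 s4=1 s1=0 s3=0
t6.Δ3 clk=1 s5=1 s0=0 s6=0 s2=0 s4=0 s1=0 s3=0
t7.Δ0 clk=1 s5=1 s0=0 s6=0 s2=0 s4=0 s1=0 s3=0
t7.Δ1 clk=0 s5=1 s0=0 s6=0 s2=0 s4=0 s1=0 s3=1
t8.Δ0 clk=0 s5=1 s0=0 s6=0 s2=0 s4=0 s1=0 s3=1
t8.Δ1 clk=1 s5=1 s0=0 s6=0 s2=0 s4=0 s1=0 s3=1
t8.Δ2 clk=1 s5=1 s0=0 s6=0 s2=0 s4=0 s1=1 s3=1
t8.Δ3 clk=1 s5=1 s0=0 s6=0 s2=0 s4=1 s1=1 s3=1
t9.Δ0 clk=1 s5=1 s0=0 s6=0 s2=0 s4=1 s1=1 s3=1
t9.Δ1 clk=0 s5=1 s0=0 s6=0 s2=0 s4=1 s1=1 s3=0
t10.Δ0 clk=0 s5=1 s0=0 s6=0 s2=0 s4=1 s1=1 s3=0
t10.Δ1 clk=1 s5=1 s0=0 s6=0 s2=0 s4=1 s1=1 s3=0
t10.Δ2 clk=1 s5=1 s0=0 s6=0 s2=0 s4=1 s1=0 s3=0
t10.Δ3 clk=1 s5=1 s0=0 s6=0 s2=0 s4=0 s1=0 s3=0
t11.Δ0 clk=1 s5=1 s0=0 s6=0 s2=0 s4=0 s1=0 s3=0
t11.Δ1 clk=0 s5=1 s0=0 s6=0 s2=0 s4=0 s1=0 s3=1
t12.Δ0 clk=0 s5=1 s0=0 s6=0 s2=0 s4=0 s1=0 s3=1
t12.Δ1 clk=1 s5=1 s0=0 s6=0 s2=0 s4=0 s1=0 s3=1
t12.Δ2 clk=1 s5=1 s0=0 s6=0 s2=0 s4=0 s1=1 s3=1
t12.Δ3 clk=1 s5=1 s0=0 s6=0 s2=0 s4=1 s1=1 s3=1
t13.Δ0 clk=1 s5=1 s0=0 s6=0 s2=0 s4=1 s1=1 s3=1
t13.Δ1 clk=0 s5=1 s0=0 s6=0 s2=0 s4=1 s1=1 s3=0
t14.Δ0 clk=0 s5=1 s0=0 s6=0 s2=0 s4=1 s1=1 s3=0
t14.Δ1 clk=1 s5=1 s0=0 s6=0 s2=0 s4=1 s1=1 s3=0
t14.Δ2 clk=1 s5=1 s0=0 s6=0 s2=0 s4=1 s1=0 s3=0
t14.Δ3 clk=1 s5=1 s0=0 s6=0 s2=0 s4=0 s1=0 s3=0
t15.Δ0 clk=1 s5=1 s0=0 s6=0 s2=0 s4=0 s1=0 s3=0
t15.Δ1 clk=0 s5=1 s0=0 s6=0 s2=0 s4=0 s1=0 s3=1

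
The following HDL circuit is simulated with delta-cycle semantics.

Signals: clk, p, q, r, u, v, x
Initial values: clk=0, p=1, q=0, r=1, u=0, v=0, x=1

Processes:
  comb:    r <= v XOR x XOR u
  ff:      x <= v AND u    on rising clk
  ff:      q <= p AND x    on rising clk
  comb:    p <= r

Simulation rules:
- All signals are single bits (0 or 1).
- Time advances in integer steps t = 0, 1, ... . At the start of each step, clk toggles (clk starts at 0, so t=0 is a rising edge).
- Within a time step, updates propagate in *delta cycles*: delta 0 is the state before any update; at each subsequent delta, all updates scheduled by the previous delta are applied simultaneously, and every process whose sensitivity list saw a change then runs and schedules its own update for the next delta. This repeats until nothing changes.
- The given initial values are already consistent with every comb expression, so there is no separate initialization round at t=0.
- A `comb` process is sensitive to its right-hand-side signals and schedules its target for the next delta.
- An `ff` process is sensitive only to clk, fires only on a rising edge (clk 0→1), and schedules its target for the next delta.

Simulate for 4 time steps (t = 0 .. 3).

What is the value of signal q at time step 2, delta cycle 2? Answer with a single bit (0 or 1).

t0.Δ0 r=1 q=0 x=1 v=0 clk=0 p=1 u=0
t0.Δ1 r=1 q=0 x=1 v=0 clk=1 p=1 u=0
t0.Δ2 r=1 q=1 x=0 v=0 clk=1 p=1 u=0
t0.Δ3 r=0 q=1 x=0 v=0 clk=1 p=1 u=0
t0.Δ4 r=0 q=1 x=0 v=0 clk=1 p=0 u=0
t1.Δ0 r=0 q=1 x=0 v=0 clk=1 p=0 u=0
t1.Δ1 r=0 q=1 x=0 v=0 clk=0 p=0 u=0
t2.Δ0 r=0 q=1 x=0 v=0 clk=0 p=0 u=0
t2.Δ1 r=0 q=1 x=0 v=0 clk=1 p=0 u=0
t2.Δ2 r=0 q=0 x=0 v=0 clk=1 p=0 u=0
t3.Δ0 r=0 q=0 x=0 v=0 clk=1 p=0 u=0
t3.Δ1 r=0 q=0 x=0 v=0 clk=0 p=0 u=0

0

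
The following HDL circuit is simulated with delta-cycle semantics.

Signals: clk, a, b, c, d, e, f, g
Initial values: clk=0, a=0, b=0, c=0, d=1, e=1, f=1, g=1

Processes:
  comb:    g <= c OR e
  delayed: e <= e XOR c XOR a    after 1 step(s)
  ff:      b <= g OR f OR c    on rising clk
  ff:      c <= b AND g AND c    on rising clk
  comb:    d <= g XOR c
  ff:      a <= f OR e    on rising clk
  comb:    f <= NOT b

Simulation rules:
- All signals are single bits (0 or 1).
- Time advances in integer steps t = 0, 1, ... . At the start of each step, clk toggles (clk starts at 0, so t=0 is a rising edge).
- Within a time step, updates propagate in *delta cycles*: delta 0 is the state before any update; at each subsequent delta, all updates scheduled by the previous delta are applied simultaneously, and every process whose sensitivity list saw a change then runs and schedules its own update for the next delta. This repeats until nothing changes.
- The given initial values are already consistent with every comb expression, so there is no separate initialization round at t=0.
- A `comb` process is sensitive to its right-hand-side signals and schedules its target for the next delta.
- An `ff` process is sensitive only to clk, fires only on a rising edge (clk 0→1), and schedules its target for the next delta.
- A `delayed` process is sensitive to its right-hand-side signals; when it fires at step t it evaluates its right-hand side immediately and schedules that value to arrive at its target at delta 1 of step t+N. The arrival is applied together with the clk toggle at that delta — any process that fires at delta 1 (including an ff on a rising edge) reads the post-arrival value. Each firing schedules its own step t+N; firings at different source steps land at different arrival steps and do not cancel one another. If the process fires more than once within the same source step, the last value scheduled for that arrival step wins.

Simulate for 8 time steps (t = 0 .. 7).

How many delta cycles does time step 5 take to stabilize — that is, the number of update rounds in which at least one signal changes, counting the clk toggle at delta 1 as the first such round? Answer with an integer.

3

[bits: c,b,clk,f,g,e,d,a]
t=0: Δ0=00011110 Δ1=00111110 Δ2=01111111 Δ3=01101111 | 3Δ
t=1: Δ0=01101111 Δ1=01001011 Δ2=01000011 Δ3=01000001 | 3Δ
t=2: Δ0=01000001 Δ1=01100101 Δ2=00101101 Δ3=00111111 | 3Δ
t=3: Δ0=00111111 Δ1=00011011 Δ2=00010011 Δ3=00010001 | 3Δ
t=4: Δ0=00010001 Δ1=00110101 Δ2=01111101 Δ3=01101111 | 3Δ
t=5: Δ0=01101111 Δ1=01001011 Δ2=01000011 Δ3=01000001 | 3Δ
t=6: Δ0=01000001 Δ1=01100101 Δ2=00101101 Δ3=00111111 | 3Δ
t=7: Δ0=00111111 Δ1=00011011 Δ2=00010011 Δ3=00010001 | 3Δ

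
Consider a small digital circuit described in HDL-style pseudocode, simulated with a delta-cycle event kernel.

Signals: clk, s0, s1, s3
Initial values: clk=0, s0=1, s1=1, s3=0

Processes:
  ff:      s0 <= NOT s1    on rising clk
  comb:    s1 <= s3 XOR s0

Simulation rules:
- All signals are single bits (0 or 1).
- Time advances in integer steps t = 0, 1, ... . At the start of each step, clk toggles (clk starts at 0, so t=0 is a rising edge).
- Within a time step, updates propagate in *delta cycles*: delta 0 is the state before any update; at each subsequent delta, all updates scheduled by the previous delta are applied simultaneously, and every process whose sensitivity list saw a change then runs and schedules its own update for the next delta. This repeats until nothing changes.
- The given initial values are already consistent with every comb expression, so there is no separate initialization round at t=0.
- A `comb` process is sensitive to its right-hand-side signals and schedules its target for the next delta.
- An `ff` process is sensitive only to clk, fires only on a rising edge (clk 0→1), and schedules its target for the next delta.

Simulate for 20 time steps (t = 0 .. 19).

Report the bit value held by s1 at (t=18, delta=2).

0

t0.Δ0 s0=1 clk=0 s3=0 s1=1
t0.Δ1 s0=1 clk=1 s3=0 s1=1
t0.Δ2 s0=0 clk=1 s3=0 s1=1
t0.Δ3 s0=0 clk=1 s3=0 s1=0
t1.Δ0 s0=0 clk=1 s3=0 s1=0
t1.Δ1 s0=0 clk=0 s3=0 s1=0
t2.Δ0 s0=0 clk=0 s3=0 s1=0
t2.Δ1 s0=0 clk=1 s3=0 s1=0
t2.Δ2 s0=1 clk=1 s3=0 s1=0
t2.Δ3 s0=1 clk=1 s3=0 s1=1
t3.Δ0 s0=1 clk=1 s3=0 s1=1
t3.Δ1 s0=1 clk=0 s3=0 s1=1
t4.Δ0 s0=1 clk=0 s3=0 s1=1
t4.Δ1 s0=1 clk=1 s3=0 s1=1
t4.Δ2 s0=0 clk=1 s3=0 s1=1
t4.Δ3 s0=0 clk=1 s3=0 s1=0
t5.Δ0 s0=0 clk=1 s3=0 s1=0
t5.Δ1 s0=0 clk=0 s3=0 s1=0
t6.Δ0 s0=0 clk=0 s3=0 s1=0
t6.Δ1 s0=0 clk=1 s3=0 s1=0
t6.Δ2 s0=1 clk=1 s3=0 s1=0
t6.Δ3 s0=1 clk=1 s3=0 s1=1
t7.Δ0 s0=1 clk=1 s3=0 s1=1
t7.Δ1 s0=1 clk=0 s3=0 s1=1
t8.Δ0 s0=1 clk=0 s3=0 s1=1
t8.Δ1 s0=1 clk=1 s3=0 s1=1
t8.Δ2 s0=0 clk=1 s3=0 s1=1
t8.Δ3 s0=0 clk=1 s3=0 s1=0
t9.Δ0 s0=0 clk=1 s3=0 s1=0
t9.Δ1 s0=0 clk=0 s3=0 s1=0
t10.Δ0 s0=0 clk=0 s3=0 s1=0
t10.Δ1 s0=0 clk=1 s3=0 s1=0
t10.Δ2 s0=1 clk=1 s3=0 s1=0
t10.Δ3 s0=1 clk=1 s3=0 s1=1
t11.Δ0 s0=1 clk=1 s3=0 s1=1
t11.Δ1 s0=1 clk=0 s3=0 s1=1
t12.Δ0 s0=1 clk=0 s3=0 s1=1
t12.Δ1 s0=1 clk=1 s3=0 s1=1
t12.Δ2 s0=0 clk=1 s3=0 s1=1
t12.Δ3 s0=0 clk=1 s3=0 s1=0
t13.Δ0 s0=0 clk=1 s3=0 s1=0
t13.Δ1 s0=0 clk=0 s3=0 s1=0
t14.Δ0 s0=0 clk=0 s3=0 s1=0
t14.Δ1 s0=0 clk=1 s3=0 s1=0
t14.Δ2 s0=1 clk=1 s3=0 s1=0
t14.Δ3 s0=1 clk=1 s3=0 s1=1
t15.Δ0 s0=1 clk=1 s3=0 s1=1
t15.Δ1 s0=1 clk=0 s3=0 s1=1
t16.Δ0 s0=1 clk=0 s3=0 s1=1
t16.Δ1 s0=1 clk=1 s3=0 s1=1
t16.Δ2 s0=0 clk=1 s3=0 s1=1
t16.Δ3 s0=0 clk=1 s3=0 s1=0
t17.Δ0 s0=0 clk=1 s3=0 s1=0
t17.Δ1 s0=0 clk=0 s3=0 s1=0
t18.Δ0 s0=0 clk=0 s3=0 s1=0
t18.Δ1 s0=0 clk=1 s3=0 s1=0
t18.Δ2 s0=1 clk=1 s3=0 s1=0
t18.Δ3 s0=1 clk=1 s3=0 s1=1
t19.Δ0 s0=1 clk=1 s3=0 s1=1
t19.Δ1 s0=1 clk=0 s3=0 s1=1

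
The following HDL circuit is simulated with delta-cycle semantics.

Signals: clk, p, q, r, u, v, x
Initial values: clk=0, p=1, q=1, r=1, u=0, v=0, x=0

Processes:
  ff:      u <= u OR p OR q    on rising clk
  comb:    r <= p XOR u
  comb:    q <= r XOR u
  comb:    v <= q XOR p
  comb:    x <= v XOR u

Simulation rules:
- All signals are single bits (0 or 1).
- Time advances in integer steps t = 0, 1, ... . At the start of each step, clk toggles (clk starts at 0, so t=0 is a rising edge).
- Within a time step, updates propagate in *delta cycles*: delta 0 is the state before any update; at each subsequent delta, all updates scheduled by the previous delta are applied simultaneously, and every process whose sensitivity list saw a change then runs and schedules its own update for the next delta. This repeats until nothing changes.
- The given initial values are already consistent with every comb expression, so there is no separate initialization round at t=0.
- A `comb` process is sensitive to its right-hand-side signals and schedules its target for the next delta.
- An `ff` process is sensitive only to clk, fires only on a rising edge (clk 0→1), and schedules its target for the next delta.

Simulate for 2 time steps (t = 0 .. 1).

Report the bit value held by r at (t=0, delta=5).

t=0 Δ0: r=1 clk=0 x=0 v=0 p=1 u=0 q=1
  Δ1: clk:0→1
  Δ2: u:0→1
  Δ3: r:1→0, x:0→1, q:1→0
  Δ4: v:0→1, q:0→1
  Δ5: x:1→0, v:1→0
  Δ6: x:0→1
  (6Δ to stable)
t=1 Δ0: r=0 clk=1 x=1 v=0 p=1 u=1 q=1
  Δ1: clk:1→0
  (1Δ to stable)

0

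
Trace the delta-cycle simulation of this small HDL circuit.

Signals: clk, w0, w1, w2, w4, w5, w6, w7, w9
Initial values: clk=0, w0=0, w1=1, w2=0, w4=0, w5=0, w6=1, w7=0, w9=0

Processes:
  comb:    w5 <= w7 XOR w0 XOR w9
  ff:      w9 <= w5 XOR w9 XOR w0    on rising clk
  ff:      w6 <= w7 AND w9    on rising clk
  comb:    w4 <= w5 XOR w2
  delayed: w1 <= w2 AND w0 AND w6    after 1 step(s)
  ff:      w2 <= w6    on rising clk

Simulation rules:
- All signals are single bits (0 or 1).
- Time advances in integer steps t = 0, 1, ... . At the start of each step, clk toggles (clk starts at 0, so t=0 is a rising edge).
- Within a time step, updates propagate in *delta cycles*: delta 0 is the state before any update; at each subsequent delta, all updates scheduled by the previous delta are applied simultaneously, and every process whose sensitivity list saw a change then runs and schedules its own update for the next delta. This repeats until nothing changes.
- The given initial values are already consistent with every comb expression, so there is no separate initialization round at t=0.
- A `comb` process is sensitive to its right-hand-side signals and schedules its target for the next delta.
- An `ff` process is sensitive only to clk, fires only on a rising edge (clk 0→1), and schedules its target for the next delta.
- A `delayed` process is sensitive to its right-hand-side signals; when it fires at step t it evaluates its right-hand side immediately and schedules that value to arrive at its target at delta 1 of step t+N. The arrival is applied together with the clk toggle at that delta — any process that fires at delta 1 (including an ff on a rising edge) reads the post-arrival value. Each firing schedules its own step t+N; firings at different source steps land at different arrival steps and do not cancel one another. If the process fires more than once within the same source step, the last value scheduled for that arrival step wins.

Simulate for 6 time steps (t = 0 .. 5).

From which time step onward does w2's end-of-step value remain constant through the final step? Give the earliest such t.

2

[bits: w2,w0,w1,w9,w5,w7,clk,w6,w4]
t=0: Δ0=001000010 Δ1=001000110 Δ2=101000100 Δ3=101000101 | 3Δ
t=1: Δ0=101000101 Δ1=100000001 | 1Δ
t=2: Δ0=100000001 Δ1=100000101 Δ2=000000101 Δ3=000000100 | 3Δ
t=3: Δ0=000000100 Δ1=000000000 | 1Δ
t=4: Δ0=000000000 Δ1=000000100 | 1Δ
t=5: Δ0=000000100 Δ1=000000000 | 1Δ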